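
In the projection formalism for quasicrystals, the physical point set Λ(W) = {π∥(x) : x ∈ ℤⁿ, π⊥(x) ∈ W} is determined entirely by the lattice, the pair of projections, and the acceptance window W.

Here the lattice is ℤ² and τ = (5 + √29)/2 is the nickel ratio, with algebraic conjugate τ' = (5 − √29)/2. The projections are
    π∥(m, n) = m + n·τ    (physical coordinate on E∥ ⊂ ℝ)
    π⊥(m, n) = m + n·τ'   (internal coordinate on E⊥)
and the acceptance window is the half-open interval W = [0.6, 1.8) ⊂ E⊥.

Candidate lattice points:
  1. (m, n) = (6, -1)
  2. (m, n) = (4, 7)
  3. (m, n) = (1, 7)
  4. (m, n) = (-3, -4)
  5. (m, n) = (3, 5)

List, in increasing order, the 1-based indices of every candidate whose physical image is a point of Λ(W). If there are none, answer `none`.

none

Compute τ' = (5−√29)/2 = -0.192582, so π⊥(m,n) = m -0.192582·n.
#1 (6,-1): internal coord 6 + (-1)·τ' = +6.192582; +6.192582 ∉ [0.6, 1.8) → out
#2 (4,7): internal coord 4 + (7)·τ' = +2.651923; +2.651923 ∉ [0.6, 1.8) → out
#3 (1,7): internal coord 1 + (7)·τ' = -0.348077; -0.348077 ∉ [0.6, 1.8) → out
#4 (-3,-4): internal coord -3 + (-4)·τ' = -2.229670; -2.229670 ∉ [0.6, 1.8) → out
#5 (3,5): internal coord 3 + (5)·τ' = +2.037088; +2.037088 ∉ [0.6, 1.8) → out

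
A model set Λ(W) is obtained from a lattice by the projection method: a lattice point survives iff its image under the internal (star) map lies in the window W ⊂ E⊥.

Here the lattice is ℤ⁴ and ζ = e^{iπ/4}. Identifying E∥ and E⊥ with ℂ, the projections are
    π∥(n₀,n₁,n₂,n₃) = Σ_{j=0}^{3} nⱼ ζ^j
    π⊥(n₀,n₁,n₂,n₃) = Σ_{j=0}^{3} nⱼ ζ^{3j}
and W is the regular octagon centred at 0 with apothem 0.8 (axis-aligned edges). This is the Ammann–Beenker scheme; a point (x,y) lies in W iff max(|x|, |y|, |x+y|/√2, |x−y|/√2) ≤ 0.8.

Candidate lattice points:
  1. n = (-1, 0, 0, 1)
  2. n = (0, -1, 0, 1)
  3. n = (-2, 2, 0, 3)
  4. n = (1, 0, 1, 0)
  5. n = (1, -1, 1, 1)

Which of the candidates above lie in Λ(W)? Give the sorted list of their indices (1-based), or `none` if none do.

1

Internal map: ζ^{3j} for j=0..3 gives (1,0), (−√2/2,√2/2), (0,−1), (√2/2,√2/2).
candidate 1: n = (-1, 0, 0, 1) → π⊥ ≈ (-0.292893, +0.707107); max(|x|,|y|,|x±y|/√2) = 0.707107 ≤ 0.8 ⇒ ∈ W
candidate 2: n = (0, -1, 0, 1) → π⊥ ≈ (+1.414214, +0.000000); max(|x|,|y|,|x±y|/√2) = 1.414214 > 0.8 ⇒ ∉ W
candidate 3: n = (-2, 2, 0, 3) → π⊥ ≈ (-1.292893, +3.535534); max(|x|,|y|,|x±y|/√2) = 3.535534 > 0.8 ⇒ ∉ W
candidate 4: n = (1, 0, 1, 0) → π⊥ ≈ (+1.000000, -1.000000); max(|x|,|y|,|x±y|/√2) = 1.414214 > 0.8 ⇒ ∉ W
candidate 5: n = (1, -1, 1, 1) → π⊥ ≈ (+2.414214, -1.000000); max(|x|,|y|,|x±y|/√2) = 2.414214 > 0.8 ⇒ ∉ W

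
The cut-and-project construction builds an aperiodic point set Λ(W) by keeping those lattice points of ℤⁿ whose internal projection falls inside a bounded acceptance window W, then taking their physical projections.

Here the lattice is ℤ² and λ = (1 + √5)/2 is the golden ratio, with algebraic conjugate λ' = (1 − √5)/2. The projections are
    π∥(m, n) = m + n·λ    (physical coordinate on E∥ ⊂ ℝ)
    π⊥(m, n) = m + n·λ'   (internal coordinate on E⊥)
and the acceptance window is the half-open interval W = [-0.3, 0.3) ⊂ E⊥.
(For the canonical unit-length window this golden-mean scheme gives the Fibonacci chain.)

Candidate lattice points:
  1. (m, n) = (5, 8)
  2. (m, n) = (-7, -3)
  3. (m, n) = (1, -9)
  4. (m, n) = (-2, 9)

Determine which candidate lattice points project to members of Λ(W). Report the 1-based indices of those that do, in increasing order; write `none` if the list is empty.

1

λ' = (1−√5)/2 ≈ -0.618034.
#1 (5,8): internal coord 5 + (8)·λ' = +0.055728; +0.055728 ∈ [-0.3, 0.3) → IN Λ
#2 (-7,-3): internal coord -7 + (-3)·λ' = -5.145898; -5.145898 ∉ [-0.3, 0.3) → out
#3 (1,-9): internal coord 1 + (-9)·λ' = +6.562306; +6.562306 ∉ [-0.3, 0.3) → out
#4 (-2,9): internal coord -2 + (9)·λ' = -7.562306; -7.562306 ∉ [-0.3, 0.3) → out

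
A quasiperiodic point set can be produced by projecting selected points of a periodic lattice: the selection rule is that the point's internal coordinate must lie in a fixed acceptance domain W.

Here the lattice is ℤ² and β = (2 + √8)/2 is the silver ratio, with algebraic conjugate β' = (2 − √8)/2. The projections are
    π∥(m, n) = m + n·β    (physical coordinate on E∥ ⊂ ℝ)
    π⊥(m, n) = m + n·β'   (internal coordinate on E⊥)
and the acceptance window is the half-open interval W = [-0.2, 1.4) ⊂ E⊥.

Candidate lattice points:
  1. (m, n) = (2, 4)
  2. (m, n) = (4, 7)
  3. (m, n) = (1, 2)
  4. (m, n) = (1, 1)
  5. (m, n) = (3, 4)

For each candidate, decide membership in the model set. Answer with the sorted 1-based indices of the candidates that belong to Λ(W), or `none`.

1, 2, 3, 4, 5

β' = (2−√8)/2 ≈ -0.414214.
#1 (2,4): internal coord 2 + (4)·β' = +0.343146; +0.343146 ∈ [-0.2, 1.4) → IN Λ
#2 (4,7): internal coord 4 + (7)·β' = +1.100505; +1.100505 ∈ [-0.2, 1.4) → IN Λ
#3 (1,2): internal coord 1 + (2)·β' = +0.171573; +0.171573 ∈ [-0.2, 1.4) → IN Λ
#4 (1,1): internal coord 1 + (1)·β' = +0.585786; +0.585786 ∈ [-0.2, 1.4) → IN Λ
#5 (3,4): internal coord 3 + (4)·β' = +1.343146; +1.343146 ∈ [-0.2, 1.4) → IN Λ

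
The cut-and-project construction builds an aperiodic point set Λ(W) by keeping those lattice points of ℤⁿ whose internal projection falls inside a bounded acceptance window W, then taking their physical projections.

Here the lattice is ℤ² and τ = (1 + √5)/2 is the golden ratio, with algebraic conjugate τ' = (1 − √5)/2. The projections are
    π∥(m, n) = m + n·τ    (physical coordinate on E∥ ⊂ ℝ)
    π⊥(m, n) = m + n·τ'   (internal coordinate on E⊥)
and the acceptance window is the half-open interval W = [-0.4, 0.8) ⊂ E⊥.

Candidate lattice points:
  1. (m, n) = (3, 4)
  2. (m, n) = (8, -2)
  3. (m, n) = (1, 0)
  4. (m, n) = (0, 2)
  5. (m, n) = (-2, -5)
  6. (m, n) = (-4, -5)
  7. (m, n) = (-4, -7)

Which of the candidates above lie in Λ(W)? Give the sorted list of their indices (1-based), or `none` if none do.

1, 7

τ' = (1−√5)/2 ≈ -0.61803.
#1 (3,4): internal coord 3 + (4)·τ' = +0.52786; +0.52786 ∈ [-0.4, 0.8) → IN Λ
#2 (8,-2): internal coord 8 + (-2)·τ' = +9.23607; +9.23607 ∉ [-0.4, 0.8) → out
#3 (1,0): internal coord 1 + (0)·τ' = +1.00000; +1.00000 ∉ [-0.4, 0.8) → out
#4 (0,2): internal coord 0 + (2)·τ' = -1.23607; -1.23607 ∉ [-0.4, 0.8) → out
#5 (-2,-5): internal coord -2 + (-5)·τ' = +1.09017; +1.09017 ∉ [-0.4, 0.8) → out
#6 (-4,-5): internal coord -4 + (-5)·τ' = -0.90983; -0.90983 ∉ [-0.4, 0.8) → out
#7 (-4,-7): internal coord -4 + (-7)·τ' = +0.32624; +0.32624 ∈ [-0.4, 0.8) → IN Λ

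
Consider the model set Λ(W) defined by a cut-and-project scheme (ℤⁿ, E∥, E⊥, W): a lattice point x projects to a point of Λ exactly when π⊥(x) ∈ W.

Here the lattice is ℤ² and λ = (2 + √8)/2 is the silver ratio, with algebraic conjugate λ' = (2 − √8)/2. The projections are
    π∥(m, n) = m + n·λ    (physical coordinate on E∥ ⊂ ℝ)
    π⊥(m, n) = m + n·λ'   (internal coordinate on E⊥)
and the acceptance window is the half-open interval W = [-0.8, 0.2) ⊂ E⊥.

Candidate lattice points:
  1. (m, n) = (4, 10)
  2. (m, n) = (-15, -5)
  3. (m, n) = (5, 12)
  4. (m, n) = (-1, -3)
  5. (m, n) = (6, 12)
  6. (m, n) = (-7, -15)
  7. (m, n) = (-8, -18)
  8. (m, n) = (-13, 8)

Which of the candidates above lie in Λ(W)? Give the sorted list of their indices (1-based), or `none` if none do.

λ' = (2−√8)/2 ≈ -0.41421.
[1] lift (4,10): star map gives -0.14214; window check -0.8 ≤ -0.14214 < 0.2 is true → IN Λ
[2] lift (-15,-5): star map gives -12.92893; window check -0.8 ≤ -12.92893 < 0.2 is false → out
[3] lift (5,12): star map gives 0.02944; window check -0.8 ≤ 0.02944 < 0.2 is true → IN Λ
[4] lift (-1,-3): star map gives 0.24264; window check -0.8 ≤ 0.24264 < 0.2 is false → out
[5] lift (6,12): star map gives 1.02944; window check -0.8 ≤ 1.02944 < 0.2 is false → out
[6] lift (-7,-15): star map gives -0.78680; window check -0.8 ≤ -0.78680 < 0.2 is true → IN Λ
[7] lift (-8,-18): star map gives -0.54416; window check -0.8 ≤ -0.54416 < 0.2 is true → IN Λ
[8] lift (-13,8): star map gives -16.31371; window check -0.8 ≤ -16.31371 < 0.2 is false → out

1, 3, 6, 7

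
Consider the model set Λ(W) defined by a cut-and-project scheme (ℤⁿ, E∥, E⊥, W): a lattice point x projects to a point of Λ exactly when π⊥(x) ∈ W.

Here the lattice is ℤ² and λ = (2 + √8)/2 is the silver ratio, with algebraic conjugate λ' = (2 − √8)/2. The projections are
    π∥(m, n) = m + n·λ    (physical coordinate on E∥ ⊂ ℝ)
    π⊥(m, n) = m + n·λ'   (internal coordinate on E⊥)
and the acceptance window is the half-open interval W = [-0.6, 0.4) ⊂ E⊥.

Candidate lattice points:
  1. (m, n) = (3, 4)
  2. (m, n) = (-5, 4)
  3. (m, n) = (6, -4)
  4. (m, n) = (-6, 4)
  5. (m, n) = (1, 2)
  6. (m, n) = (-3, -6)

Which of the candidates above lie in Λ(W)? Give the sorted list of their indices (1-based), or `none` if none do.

5, 6

λ' = (2−√8)/2 ≈ -0.414214.
candidate 1: (m,n)=(3,4) → π∥ = 3+4·λ ≈ 12.656854, π⊥ = 3+4·λ' ≈ 1.343146 ∉ [-0.6, 0.4) ⇒ out
candidate 2: (m,n)=(-5,4) → π∥ = -5+4·λ ≈ 4.656854, π⊥ = -5+4·λ' ≈ -6.656854 ∉ [-0.6, 0.4) ⇒ out
candidate 3: (m,n)=(6,-4) → π∥ = 6-4·λ ≈ -3.656854, π⊥ = 6-4·λ' ≈ 7.656854 ∉ [-0.6, 0.4) ⇒ out
candidate 4: (m,n)=(-6,4) → π∥ = -6+4·λ ≈ 3.656854, π⊥ = -6+4·λ' ≈ -7.656854 ∉ [-0.6, 0.4) ⇒ out
candidate 5: (m,n)=(1,2) → π∥ = 1+2·λ ≈ 5.828427, π⊥ = 1+2·λ' ≈ 0.171573 ∈ [-0.6, 0.4) ⇒ IN Λ
candidate 6: (m,n)=(-3,-6) → π∥ = -3-6·λ ≈ -17.485281, π⊥ = -3-6·λ' ≈ -0.514719 ∈ [-0.6, 0.4) ⇒ IN Λ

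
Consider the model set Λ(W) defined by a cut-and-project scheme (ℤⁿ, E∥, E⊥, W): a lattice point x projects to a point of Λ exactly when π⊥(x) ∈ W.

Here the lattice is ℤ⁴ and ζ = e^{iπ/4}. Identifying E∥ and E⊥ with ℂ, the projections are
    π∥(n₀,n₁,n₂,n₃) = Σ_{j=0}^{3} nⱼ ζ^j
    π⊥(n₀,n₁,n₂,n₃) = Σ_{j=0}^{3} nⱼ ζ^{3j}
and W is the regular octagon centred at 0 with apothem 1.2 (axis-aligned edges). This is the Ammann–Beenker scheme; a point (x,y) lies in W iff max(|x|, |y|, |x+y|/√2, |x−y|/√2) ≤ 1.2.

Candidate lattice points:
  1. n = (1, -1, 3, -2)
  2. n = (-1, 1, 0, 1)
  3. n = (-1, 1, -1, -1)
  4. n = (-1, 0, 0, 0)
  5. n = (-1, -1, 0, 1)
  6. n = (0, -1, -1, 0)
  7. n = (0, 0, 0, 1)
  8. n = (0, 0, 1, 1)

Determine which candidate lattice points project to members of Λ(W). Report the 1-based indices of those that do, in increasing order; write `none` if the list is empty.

π⊥(n) = n₀ + n₁ζ³ + n₂ζ⁶ + n₃ζ⁹ where ζ = e^{iπ/4}.
candidate 1: n = (1, -1, 3, -2) → π⊥ ≈ (+0.2929, -5.1213); max(|x|,|y|,|x±y|/√2) = 5.1213 > 1.2 ⇒ ∉ W
candidate 2: n = (-1, 1, 0, 1) → π⊥ ≈ (-1.0000, +1.4142); max(|x|,|y|,|x±y|/√2) = 1.7071 > 1.2 ⇒ ∉ W
candidate 3: n = (-1, 1, -1, -1) → π⊥ ≈ (-2.4142, +1.0000); max(|x|,|y|,|x±y|/√2) = 2.4142 > 1.2 ⇒ ∉ W
candidate 4: n = (-1, 0, 0, 0) → π⊥ ≈ (-1.0000, +0.0000); max(|x|,|y|,|x±y|/√2) = 1.0000 ≤ 1.2 ⇒ ∈ W
candidate 5: n = (-1, -1, 0, 1) → π⊥ ≈ (+0.4142, +0.0000); max(|x|,|y|,|x±y|/√2) = 0.4142 ≤ 1.2 ⇒ ∈ W
candidate 6: n = (0, -1, -1, 0) → π⊥ ≈ (+0.7071, +0.2929); max(|x|,|y|,|x±y|/√2) = 0.7071 ≤ 1.2 ⇒ ∈ W
candidate 7: n = (0, 0, 0, 1) → π⊥ ≈ (+0.7071, +0.7071); max(|x|,|y|,|x±y|/√2) = 1.0000 ≤ 1.2 ⇒ ∈ W
candidate 8: n = (0, 0, 1, 1) → π⊥ ≈ (+0.7071, -0.2929); max(|x|,|y|,|x±y|/√2) = 0.7071 ≤ 1.2 ⇒ ∈ W

4, 5, 6, 7, 8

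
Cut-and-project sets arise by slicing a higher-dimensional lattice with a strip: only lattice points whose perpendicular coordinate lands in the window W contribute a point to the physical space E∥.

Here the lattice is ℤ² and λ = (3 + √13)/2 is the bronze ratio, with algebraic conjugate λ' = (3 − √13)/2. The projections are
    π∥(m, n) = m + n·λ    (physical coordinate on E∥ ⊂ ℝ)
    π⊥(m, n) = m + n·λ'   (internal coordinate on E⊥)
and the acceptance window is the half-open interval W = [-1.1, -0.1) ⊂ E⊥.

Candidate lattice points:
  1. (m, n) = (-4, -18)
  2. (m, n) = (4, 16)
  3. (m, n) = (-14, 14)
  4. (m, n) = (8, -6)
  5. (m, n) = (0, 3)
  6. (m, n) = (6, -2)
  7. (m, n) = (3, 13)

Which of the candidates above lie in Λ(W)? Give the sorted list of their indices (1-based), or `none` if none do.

Compute λ' = (3−√13)/2 = -0.302776, so π⊥(m,n) = m -0.302776·n.
#1 (-4,-18): internal coord -4 + (-18)·λ' = +1.449961; +1.449961 ∉ [-1.1, -0.1) → out
#2 (4,16): internal coord 4 + (16)·λ' = -0.844410; -0.844410 ∈ [-1.1, -0.1) → IN Λ
#3 (-14,14): internal coord -14 + (14)·λ' = -18.238859; -18.238859 ∉ [-1.1, -0.1) → out
#4 (8,-6): internal coord 8 + (-6)·λ' = +9.816654; +9.816654 ∉ [-1.1, -0.1) → out
#5 (0,3): internal coord 0 + (3)·λ' = -0.908327; -0.908327 ∈ [-1.1, -0.1) → IN Λ
#6 (6,-2): internal coord 6 + (-2)·λ' = +6.605551; +6.605551 ∉ [-1.1, -0.1) → out
#7 (3,13): internal coord 3 + (13)·λ' = -0.936083; -0.936083 ∈ [-1.1, -0.1) → IN Λ

2, 5, 7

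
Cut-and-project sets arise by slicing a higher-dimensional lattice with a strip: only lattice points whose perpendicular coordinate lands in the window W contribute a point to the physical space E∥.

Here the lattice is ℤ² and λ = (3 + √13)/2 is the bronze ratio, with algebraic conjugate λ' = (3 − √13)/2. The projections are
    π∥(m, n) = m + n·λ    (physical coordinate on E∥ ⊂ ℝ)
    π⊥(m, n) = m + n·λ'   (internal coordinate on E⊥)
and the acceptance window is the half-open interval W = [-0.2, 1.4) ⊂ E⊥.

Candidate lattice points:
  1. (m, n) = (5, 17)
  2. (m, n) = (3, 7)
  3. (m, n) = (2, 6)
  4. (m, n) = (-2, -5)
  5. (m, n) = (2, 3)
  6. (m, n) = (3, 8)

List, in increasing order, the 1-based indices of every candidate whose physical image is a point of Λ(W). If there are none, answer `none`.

1, 2, 3, 5, 6

Compute λ' = (3−√13)/2 = -0.30278, so π⊥(m,n) = m -0.30278·n.
candidate 1: (m,n)=(5,17) → π∥ = 5+17·λ ≈ 61.14719, π⊥ = 5+17·λ' ≈ -0.14719 ∈ [-0.2, 1.4) ⇒ IN Λ
candidate 2: (m,n)=(3,7) → π∥ = 3+7·λ ≈ 26.11943, π⊥ = 3+7·λ' ≈ 0.88057 ∈ [-0.2, 1.4) ⇒ IN Λ
candidate 3: (m,n)=(2,6) → π∥ = 2+6·λ ≈ 21.81665, π⊥ = 2+6·λ' ≈ 0.18335 ∈ [-0.2, 1.4) ⇒ IN Λ
candidate 4: (m,n)=(-2,-5) → π∥ = -2-5·λ ≈ -18.51388, π⊥ = -2-5·λ' ≈ -0.48612 ∉ [-0.2, 1.4) ⇒ out
candidate 5: (m,n)=(2,3) → π∥ = 2+3·λ ≈ 11.90833, π⊥ = 2+3·λ' ≈ 1.09167 ∈ [-0.2, 1.4) ⇒ IN Λ
candidate 6: (m,n)=(3,8) → π∥ = 3+8·λ ≈ 29.42221, π⊥ = 3+8·λ' ≈ 0.57779 ∈ [-0.2, 1.4) ⇒ IN Λ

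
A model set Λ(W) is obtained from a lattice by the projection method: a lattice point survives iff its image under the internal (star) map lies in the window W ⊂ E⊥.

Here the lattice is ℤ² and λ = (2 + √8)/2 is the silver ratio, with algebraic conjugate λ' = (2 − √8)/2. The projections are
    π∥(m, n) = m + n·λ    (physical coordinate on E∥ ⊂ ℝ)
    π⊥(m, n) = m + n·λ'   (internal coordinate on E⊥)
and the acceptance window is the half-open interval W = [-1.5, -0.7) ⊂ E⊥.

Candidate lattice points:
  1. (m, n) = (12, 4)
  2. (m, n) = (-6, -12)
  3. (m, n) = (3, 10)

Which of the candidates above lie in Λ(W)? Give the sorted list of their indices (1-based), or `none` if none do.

Numerically λ ≈ 2.414214 and λ' = −1/λ ≈ -0.414214.
#1 (12,4): internal coord 12 + (4)·λ' = +10.343146; +10.343146 ∉ [-1.5, -0.7) → out
#2 (-6,-12): internal coord -6 + (-12)·λ' = -1.029437; -1.029437 ∈ [-1.5, -0.7) → IN Λ
#3 (3,10): internal coord 3 + (10)·λ' = -1.142136; -1.142136 ∈ [-1.5, -0.7) → IN Λ

2, 3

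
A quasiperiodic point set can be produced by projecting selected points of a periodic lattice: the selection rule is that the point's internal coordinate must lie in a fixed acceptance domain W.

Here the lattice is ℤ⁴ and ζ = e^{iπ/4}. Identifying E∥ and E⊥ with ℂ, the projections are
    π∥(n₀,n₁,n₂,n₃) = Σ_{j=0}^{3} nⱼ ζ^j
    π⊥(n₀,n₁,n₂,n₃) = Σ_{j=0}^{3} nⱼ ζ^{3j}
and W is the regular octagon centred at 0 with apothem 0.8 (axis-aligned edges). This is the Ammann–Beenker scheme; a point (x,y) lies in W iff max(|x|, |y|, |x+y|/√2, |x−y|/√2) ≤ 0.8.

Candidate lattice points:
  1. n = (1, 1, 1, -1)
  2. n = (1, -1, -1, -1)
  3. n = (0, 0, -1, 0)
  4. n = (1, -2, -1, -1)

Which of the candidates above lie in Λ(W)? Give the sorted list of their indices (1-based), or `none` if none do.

none

Internal map: ζ^{3j} for j=0..3 gives (1,0), (−√2/2,√2/2), (0,−1), (√2/2,√2/2).
#1 (1, 1, 1, -1): internal (-0.41421, -1.00000); octagon support 1.00000 vs apothem 0.8 → ∉ W
#2 (1, -1, -1, -1): internal (1.00000, -0.41421); octagon support 1.00000 vs apothem 0.8 → ∉ W
#3 (0, 0, -1, 0): internal (0.00000, 1.00000); octagon support 1.00000 vs apothem 0.8 → ∉ W
#4 (1, -2, -1, -1): internal (1.70711, -1.12132); octagon support 2.00000 vs apothem 0.8 → ∉ W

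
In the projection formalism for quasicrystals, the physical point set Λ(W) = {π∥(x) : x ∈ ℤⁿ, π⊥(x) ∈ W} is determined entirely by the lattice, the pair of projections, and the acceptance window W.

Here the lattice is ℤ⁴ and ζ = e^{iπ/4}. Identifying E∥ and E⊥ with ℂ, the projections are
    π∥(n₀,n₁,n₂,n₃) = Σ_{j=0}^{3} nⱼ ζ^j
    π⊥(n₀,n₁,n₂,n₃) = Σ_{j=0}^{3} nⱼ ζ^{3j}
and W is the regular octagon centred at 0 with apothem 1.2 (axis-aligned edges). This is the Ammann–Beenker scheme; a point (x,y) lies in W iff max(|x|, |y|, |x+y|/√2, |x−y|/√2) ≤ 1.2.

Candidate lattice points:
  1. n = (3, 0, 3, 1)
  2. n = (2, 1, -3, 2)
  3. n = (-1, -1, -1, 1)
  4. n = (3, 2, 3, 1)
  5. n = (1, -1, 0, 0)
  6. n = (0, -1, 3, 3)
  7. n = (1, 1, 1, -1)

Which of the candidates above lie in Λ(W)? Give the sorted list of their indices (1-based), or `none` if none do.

3, 7

With ζ = e^{iπ/4} the internal vectors are ζ^0,ζ^3,ζ^6,ζ^9.
#1 (3, 0, 3, 1): internal (3.70711, -2.29289); octagon support 4.24264 vs apothem 1.2 → ∉ W
#2 (2, 1, -3, 2): internal (2.70711, 5.12132); octagon support 5.53553 vs apothem 1.2 → ∉ W
#3 (-1, -1, -1, 1): internal (0.41421, 1.00000); octagon support 1.00000 vs apothem 1.2 → ∈ W
#4 (3, 2, 3, 1): internal (2.29289, -0.87868); octagon support 2.29289 vs apothem 1.2 → ∉ W
#5 (1, -1, 0, 0): internal (1.70711, -0.70711); octagon support 1.70711 vs apothem 1.2 → ∉ W
#6 (0, -1, 3, 3): internal (2.82843, -1.58579); octagon support 3.12132 vs apothem 1.2 → ∉ W
#7 (1, 1, 1, -1): internal (-0.41421, -1.00000); octagon support 1.00000 vs apothem 1.2 → ∈ W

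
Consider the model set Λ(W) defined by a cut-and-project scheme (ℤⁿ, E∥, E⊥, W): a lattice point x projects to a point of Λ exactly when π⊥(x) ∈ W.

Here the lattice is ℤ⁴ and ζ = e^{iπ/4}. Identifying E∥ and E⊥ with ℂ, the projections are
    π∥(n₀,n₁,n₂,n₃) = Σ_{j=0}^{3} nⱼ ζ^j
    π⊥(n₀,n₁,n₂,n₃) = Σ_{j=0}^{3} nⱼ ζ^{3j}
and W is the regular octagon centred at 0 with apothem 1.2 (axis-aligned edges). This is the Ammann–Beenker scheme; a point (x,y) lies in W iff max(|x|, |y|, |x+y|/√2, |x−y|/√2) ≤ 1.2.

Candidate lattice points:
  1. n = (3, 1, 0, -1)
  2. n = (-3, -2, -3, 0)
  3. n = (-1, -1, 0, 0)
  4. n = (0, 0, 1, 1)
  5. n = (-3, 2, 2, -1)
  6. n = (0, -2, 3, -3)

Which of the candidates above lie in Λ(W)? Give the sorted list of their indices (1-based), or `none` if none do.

Internal map: ζ^{3j} for j=0..3 gives (1,0), (−√2/2,√2/2), (0,−1), (√2/2,√2/2).
candidate 1: n = (3, 1, 0, -1) → π⊥ ≈ (+1.5858, +0.0000); max(|x|,|y|,|x±y|/√2) = 1.5858 > 1.2 ⇒ ∉ W
candidate 2: n = (-3, -2, -3, 0) → π⊥ ≈ (-1.5858, +1.5858); max(|x|,|y|,|x±y|/√2) = 2.2426 > 1.2 ⇒ ∉ W
candidate 3: n = (-1, -1, 0, 0) → π⊥ ≈ (-0.2929, -0.7071); max(|x|,|y|,|x±y|/√2) = 0.7071 ≤ 1.2 ⇒ ∈ W
candidate 4: n = (0, 0, 1, 1) → π⊥ ≈ (+0.7071, -0.2929); max(|x|,|y|,|x±y|/√2) = 0.7071 ≤ 1.2 ⇒ ∈ W
candidate 5: n = (-3, 2, 2, -1) → π⊥ ≈ (-5.1213, -1.2929); max(|x|,|y|,|x±y|/√2) = 5.1213 > 1.2 ⇒ ∉ W
candidate 6: n = (0, -2, 3, -3) → π⊥ ≈ (-0.7071, -6.5355); max(|x|,|y|,|x±y|/√2) = 6.5355 > 1.2 ⇒ ∉ W

3, 4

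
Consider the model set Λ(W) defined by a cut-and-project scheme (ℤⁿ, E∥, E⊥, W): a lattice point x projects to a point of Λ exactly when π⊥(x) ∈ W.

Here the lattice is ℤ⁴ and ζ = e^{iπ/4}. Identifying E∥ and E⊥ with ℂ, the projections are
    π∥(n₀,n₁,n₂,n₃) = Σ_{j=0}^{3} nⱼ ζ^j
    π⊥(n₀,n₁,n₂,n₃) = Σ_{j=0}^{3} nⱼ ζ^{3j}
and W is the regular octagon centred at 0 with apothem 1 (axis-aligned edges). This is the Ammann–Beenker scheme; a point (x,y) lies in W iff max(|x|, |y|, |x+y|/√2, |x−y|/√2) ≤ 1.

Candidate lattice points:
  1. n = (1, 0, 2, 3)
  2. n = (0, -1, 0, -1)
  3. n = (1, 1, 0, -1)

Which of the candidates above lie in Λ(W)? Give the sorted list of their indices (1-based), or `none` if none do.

π⊥(n) = n₀ + n₁ζ³ + n₂ζ⁶ + n₃ζ⁹ where ζ = e^{iπ/4}.
candidate 1: n = (1, 0, 2, 3) → π⊥ ≈ (+3.121320, +0.121320); max(|x|,|y|,|x±y|/√2) = 3.121320 > 1 ⇒ ∉ W
candidate 2: n = (0, -1, 0, -1) → π⊥ ≈ (+0.000000, -1.414214); max(|x|,|y|,|x±y|/√2) = 1.414214 > 1 ⇒ ∉ W
candidate 3: n = (1, 1, 0, -1) → π⊥ ≈ (-0.414214, +0.000000); max(|x|,|y|,|x±y|/√2) = 0.414214 ≤ 1 ⇒ ∈ W

3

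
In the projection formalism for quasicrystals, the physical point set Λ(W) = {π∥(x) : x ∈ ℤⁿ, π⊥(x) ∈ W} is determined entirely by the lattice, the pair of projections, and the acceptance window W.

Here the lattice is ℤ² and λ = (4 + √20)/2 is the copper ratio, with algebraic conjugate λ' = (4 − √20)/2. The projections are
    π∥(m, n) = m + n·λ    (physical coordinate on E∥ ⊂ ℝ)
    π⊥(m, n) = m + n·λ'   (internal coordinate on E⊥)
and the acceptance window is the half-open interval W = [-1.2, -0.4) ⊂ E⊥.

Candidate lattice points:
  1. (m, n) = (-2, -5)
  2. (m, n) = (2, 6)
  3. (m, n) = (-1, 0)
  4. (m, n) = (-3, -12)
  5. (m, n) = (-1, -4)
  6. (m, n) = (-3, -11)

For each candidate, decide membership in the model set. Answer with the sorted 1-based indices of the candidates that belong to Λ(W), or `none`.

1, 3, 6

Numerically λ ≈ 4.2361 and λ' = −1/λ ≈ -0.2361.
#1 (-2,-5): internal coord -2 + (-5)·λ' = -0.8197; -0.8197 ∈ [-1.2, -0.4) → IN Λ
#2 (2,6): internal coord 2 + (6)·λ' = +0.5836; +0.5836 ∉ [-1.2, -0.4) → out
#3 (-1,0): internal coord -1 + (0)·λ' = -1.0000; -1.0000 ∈ [-1.2, -0.4) → IN Λ
#4 (-3,-12): internal coord -3 + (-12)·λ' = -0.1672; -0.1672 ∉ [-1.2, -0.4) → out
#5 (-1,-4): internal coord -1 + (-4)·λ' = -0.0557; -0.0557 ∉ [-1.2, -0.4) → out
#6 (-3,-11): internal coord -3 + (-11)·λ' = -0.4033; -0.4033 ∈ [-1.2, -0.4) → IN Λ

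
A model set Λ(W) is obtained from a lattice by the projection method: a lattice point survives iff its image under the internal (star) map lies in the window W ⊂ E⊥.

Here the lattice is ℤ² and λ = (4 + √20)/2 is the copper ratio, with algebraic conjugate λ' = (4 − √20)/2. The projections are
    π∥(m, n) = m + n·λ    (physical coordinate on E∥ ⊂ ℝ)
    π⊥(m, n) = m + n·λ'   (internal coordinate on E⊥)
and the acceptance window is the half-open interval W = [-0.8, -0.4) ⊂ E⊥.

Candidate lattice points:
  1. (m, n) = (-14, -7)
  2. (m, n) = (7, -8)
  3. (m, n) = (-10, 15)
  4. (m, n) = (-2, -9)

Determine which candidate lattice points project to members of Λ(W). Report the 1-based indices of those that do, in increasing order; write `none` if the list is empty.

none

Numerically λ ≈ 4.236068 and λ' = −1/λ ≈ -0.236068.
[1] lift (-14,-7): star map gives -12.347524; window check -0.8 ≤ -12.347524 < -0.4 is false → out
[2] lift (7,-8): star map gives 8.888544; window check -0.8 ≤ 8.888544 < -0.4 is false → out
[3] lift (-10,15): star map gives -13.541020; window check -0.8 ≤ -13.541020 < -0.4 is false → out
[4] lift (-2,-9): star map gives 0.124612; window check -0.8 ≤ 0.124612 < -0.4 is false → out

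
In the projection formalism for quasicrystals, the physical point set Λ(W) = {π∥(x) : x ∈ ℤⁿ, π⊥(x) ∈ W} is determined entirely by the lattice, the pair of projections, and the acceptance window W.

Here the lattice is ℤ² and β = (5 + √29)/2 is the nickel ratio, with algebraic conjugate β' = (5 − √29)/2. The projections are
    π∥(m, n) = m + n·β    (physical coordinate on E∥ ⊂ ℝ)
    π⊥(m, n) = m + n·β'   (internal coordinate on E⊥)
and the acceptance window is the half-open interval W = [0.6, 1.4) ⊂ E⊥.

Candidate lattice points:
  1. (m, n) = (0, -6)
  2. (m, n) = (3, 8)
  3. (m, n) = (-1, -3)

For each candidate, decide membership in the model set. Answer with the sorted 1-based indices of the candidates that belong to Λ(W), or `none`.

β' = (5−√29)/2 ≈ -0.19258.
candidate 1: (m,n)=(0,-6) → π∥ = 0-6·β ≈ -31.15549, π⊥ = 0-6·β' ≈ 1.15549 ∈ [0.6, 1.4) ⇒ IN Λ
candidate 2: (m,n)=(3,8) → π∥ = 3+8·β ≈ 44.54066, π⊥ = 3+8·β' ≈ 1.45934 ∉ [0.6, 1.4) ⇒ out
candidate 3: (m,n)=(-1,-3) → π∥ = -1-3·β ≈ -16.57775, π⊥ = -1-3·β' ≈ -0.42225 ∉ [0.6, 1.4) ⇒ out

1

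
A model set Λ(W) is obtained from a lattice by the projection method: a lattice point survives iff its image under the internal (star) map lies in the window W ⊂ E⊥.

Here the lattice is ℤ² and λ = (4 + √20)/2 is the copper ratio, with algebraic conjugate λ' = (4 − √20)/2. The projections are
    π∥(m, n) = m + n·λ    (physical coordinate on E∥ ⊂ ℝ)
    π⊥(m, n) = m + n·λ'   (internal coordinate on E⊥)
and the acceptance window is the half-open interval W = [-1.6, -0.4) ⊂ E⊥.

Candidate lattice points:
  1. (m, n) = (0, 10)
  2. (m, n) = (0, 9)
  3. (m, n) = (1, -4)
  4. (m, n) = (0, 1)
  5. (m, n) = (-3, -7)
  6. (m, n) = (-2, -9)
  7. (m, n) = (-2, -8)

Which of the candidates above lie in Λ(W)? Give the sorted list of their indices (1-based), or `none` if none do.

λ' = (4−√20)/2 ≈ -0.236068.
candidate 1: (m,n)=(0,10) → π∥ = 0+10·λ ≈ 42.360680, π⊥ = 0+10·λ' ≈ -2.360680 ∉ [-1.6, -0.4) ⇒ out
candidate 2: (m,n)=(0,9) → π∥ = 0+9·λ ≈ 38.124612, π⊥ = 0+9·λ' ≈ -2.124612 ∉ [-1.6, -0.4) ⇒ out
candidate 3: (m,n)=(1,-4) → π∥ = 1-4·λ ≈ -15.944272, π⊥ = 1-4·λ' ≈ 1.944272 ∉ [-1.6, -0.4) ⇒ out
candidate 4: (m,n)=(0,1) → π∥ = 0+1·λ ≈ 4.236068, π⊥ = 0+1·λ' ≈ -0.236068 ∉ [-1.6, -0.4) ⇒ out
candidate 5: (m,n)=(-3,-7) → π∥ = -3-7·λ ≈ -32.652476, π⊥ = -3-7·λ' ≈ -1.347524 ∈ [-1.6, -0.4) ⇒ IN Λ
candidate 6: (m,n)=(-2,-9) → π∥ = -2-9·λ ≈ -40.124612, π⊥ = -2-9·λ' ≈ 0.124612 ∉ [-1.6, -0.4) ⇒ out
candidate 7: (m,n)=(-2,-8) → π∥ = -2-8·λ ≈ -35.888544, π⊥ = -2-8·λ' ≈ -0.111456 ∉ [-1.6, -0.4) ⇒ out

5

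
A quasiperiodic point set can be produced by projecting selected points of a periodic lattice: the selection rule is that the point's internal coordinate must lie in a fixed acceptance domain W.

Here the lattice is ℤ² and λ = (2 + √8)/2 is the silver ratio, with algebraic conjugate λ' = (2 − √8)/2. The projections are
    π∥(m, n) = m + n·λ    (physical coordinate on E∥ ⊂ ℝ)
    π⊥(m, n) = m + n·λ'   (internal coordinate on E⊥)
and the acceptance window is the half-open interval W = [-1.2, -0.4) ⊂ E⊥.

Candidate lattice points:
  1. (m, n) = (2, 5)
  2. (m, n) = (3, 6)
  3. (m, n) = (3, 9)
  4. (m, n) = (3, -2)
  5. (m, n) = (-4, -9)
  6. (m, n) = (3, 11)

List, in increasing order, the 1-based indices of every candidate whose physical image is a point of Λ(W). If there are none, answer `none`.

3

λ' = (2−√8)/2 ≈ -0.41421.
#1 (2,5): internal coord 2 + (5)·λ' = -0.07107; -0.07107 ∉ [-1.2, -0.4) → out
#2 (3,6): internal coord 3 + (6)·λ' = +0.51472; +0.51472 ∉ [-1.2, -0.4) → out
#3 (3,9): internal coord 3 + (9)·λ' = -0.72792; -0.72792 ∈ [-1.2, -0.4) → IN Λ
#4 (3,-2): internal coord 3 + (-2)·λ' = +3.82843; +3.82843 ∉ [-1.2, -0.4) → out
#5 (-4,-9): internal coord -4 + (-9)·λ' = -0.27208; -0.27208 ∉ [-1.2, -0.4) → out
#6 (3,11): internal coord 3 + (11)·λ' = -1.55635; -1.55635 ∉ [-1.2, -0.4) → out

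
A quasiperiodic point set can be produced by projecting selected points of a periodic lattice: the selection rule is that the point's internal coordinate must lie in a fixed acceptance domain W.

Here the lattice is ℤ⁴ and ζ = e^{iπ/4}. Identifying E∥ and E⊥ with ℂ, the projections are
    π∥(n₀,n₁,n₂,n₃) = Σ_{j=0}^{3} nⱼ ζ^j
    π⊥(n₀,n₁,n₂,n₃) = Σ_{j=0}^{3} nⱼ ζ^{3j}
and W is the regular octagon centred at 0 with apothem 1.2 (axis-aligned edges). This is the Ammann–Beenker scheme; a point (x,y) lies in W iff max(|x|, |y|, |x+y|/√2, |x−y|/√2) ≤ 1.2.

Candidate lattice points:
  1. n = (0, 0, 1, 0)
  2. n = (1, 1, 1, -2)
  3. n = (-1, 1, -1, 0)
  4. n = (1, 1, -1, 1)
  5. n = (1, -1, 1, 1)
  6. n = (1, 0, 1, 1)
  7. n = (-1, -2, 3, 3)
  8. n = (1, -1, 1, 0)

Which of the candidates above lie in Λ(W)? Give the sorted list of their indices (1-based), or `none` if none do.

With ζ = e^{iπ/4} the internal vectors are ζ^0,ζ^3,ζ^6,ζ^9.
#1 (0, 0, 1, 0): internal (0.000000, -1.000000); octagon support 1.000000 vs apothem 1.2 → ∈ W
#2 (1, 1, 1, -2): internal (-1.121320, -1.707107); octagon support 2.000000 vs apothem 1.2 → ∉ W
#3 (-1, 1, -1, 0): internal (-1.707107, 1.707107); octagon support 2.414214 vs apothem 1.2 → ∉ W
#4 (1, 1, -1, 1): internal (1.000000, 2.414214); octagon support 2.414214 vs apothem 1.2 → ∉ W
#5 (1, -1, 1, 1): internal (2.414214, -1.000000); octagon support 2.414214 vs apothem 1.2 → ∉ W
#6 (1, 0, 1, 1): internal (1.707107, -0.292893); octagon support 1.707107 vs apothem 1.2 → ∉ W
#7 (-1, -2, 3, 3): internal (2.535534, -2.292893); octagon support 3.414214 vs apothem 1.2 → ∉ W
#8 (1, -1, 1, 0): internal (1.707107, -1.707107); octagon support 2.414214 vs apothem 1.2 → ∉ W

1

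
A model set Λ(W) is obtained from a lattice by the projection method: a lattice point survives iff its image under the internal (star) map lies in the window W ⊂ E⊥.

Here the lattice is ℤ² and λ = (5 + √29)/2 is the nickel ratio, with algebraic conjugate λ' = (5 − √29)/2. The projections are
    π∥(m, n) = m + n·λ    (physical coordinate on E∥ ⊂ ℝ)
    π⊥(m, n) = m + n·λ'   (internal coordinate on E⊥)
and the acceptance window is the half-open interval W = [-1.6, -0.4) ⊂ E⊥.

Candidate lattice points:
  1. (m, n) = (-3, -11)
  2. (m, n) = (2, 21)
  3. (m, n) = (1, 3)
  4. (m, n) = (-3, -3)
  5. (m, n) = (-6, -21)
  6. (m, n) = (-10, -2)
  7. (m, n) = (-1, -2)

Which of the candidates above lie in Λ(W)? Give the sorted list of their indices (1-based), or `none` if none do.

1, 7

Compute λ' = (5−√29)/2 = -0.19258, so π⊥(m,n) = m -0.19258·n.
#1 (-3,-11): internal coord -3 + (-11)·λ' = -0.88159; -0.88159 ∈ [-1.6, -0.4) → IN Λ
#2 (2,21): internal coord 2 + (21)·λ' = -2.04423; -2.04423 ∉ [-1.6, -0.4) → out
#3 (1,3): internal coord 1 + (3)·λ' = +0.42225; +0.42225 ∉ [-1.6, -0.4) → out
#4 (-3,-3): internal coord -3 + (-3)·λ' = -2.42225; -2.42225 ∉ [-1.6, -0.4) → out
#5 (-6,-21): internal coord -6 + (-21)·λ' = -1.95577; -1.95577 ∉ [-1.6, -0.4) → out
#6 (-10,-2): internal coord -10 + (-2)·λ' = -9.61484; -9.61484 ∉ [-1.6, -0.4) → out
#7 (-1,-2): internal coord -1 + (-2)·λ' = -0.61484; -0.61484 ∈ [-1.6, -0.4) → IN Λ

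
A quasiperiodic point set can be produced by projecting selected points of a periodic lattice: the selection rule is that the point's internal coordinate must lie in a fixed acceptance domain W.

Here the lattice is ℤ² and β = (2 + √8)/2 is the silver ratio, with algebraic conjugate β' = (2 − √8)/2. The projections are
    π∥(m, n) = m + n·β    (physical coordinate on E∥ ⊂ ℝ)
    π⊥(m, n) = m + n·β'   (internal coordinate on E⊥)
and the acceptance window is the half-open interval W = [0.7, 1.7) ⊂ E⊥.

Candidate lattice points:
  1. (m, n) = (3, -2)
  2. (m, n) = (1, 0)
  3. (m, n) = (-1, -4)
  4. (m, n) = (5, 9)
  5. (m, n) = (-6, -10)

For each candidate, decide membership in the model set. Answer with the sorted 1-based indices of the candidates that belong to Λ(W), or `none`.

2, 4

Compute β' = (2−√8)/2 = -0.414214, so π⊥(m,n) = m -0.414214·n.
[1] lift (3,-2): star map gives 3.828427; window check 0.7 ≤ 3.828427 < 1.7 is false → out
[2] lift (1,0): star map gives 1.000000; window check 0.7 ≤ 1.000000 < 1.7 is true → IN Λ
[3] lift (-1,-4): star map gives 0.656854; window check 0.7 ≤ 0.656854 < 1.7 is false → out
[4] lift (5,9): star map gives 1.272078; window check 0.7 ≤ 1.272078 < 1.7 is true → IN Λ
[5] lift (-6,-10): star map gives -1.857864; window check 0.7 ≤ -1.857864 < 1.7 is false → out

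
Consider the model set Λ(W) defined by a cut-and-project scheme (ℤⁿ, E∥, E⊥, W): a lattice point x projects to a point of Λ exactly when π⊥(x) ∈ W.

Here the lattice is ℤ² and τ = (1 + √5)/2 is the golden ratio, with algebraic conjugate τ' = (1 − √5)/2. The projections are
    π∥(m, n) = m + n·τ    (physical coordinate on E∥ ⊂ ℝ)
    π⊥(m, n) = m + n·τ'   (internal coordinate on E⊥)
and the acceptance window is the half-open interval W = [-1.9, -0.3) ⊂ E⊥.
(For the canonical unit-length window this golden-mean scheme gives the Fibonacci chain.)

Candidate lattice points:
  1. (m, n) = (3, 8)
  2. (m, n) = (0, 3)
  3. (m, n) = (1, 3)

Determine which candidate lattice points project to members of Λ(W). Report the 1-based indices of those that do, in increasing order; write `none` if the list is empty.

2, 3

Compute τ' = (1−√5)/2 = -0.618034, so π⊥(m,n) = m -0.618034·n.
#1 (3,8): internal coord 3 + (8)·τ' = -1.944272; -1.944272 ∉ [-1.9, -0.3) → out
#2 (0,3): internal coord 0 + (3)·τ' = -1.854102; -1.854102 ∈ [-1.9, -0.3) → IN Λ
#3 (1,3): internal coord 1 + (3)·τ' = -0.854102; -0.854102 ∈ [-1.9, -0.3) → IN Λ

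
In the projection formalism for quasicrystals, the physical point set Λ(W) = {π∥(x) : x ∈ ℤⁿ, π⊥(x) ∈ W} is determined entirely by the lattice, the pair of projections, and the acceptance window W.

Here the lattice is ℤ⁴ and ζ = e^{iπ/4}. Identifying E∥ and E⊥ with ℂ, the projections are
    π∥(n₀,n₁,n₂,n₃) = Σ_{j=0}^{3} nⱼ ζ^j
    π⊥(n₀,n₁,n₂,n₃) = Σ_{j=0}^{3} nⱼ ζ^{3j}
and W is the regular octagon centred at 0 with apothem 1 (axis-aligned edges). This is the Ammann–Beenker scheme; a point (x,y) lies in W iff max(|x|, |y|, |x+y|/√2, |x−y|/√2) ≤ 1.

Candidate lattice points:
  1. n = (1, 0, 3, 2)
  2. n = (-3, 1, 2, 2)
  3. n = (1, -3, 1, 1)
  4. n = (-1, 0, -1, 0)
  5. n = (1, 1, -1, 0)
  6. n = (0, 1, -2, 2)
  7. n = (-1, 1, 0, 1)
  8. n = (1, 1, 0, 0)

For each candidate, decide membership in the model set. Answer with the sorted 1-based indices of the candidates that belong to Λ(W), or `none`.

8

π⊥(n) = n₀ + n₁ζ³ + n₂ζ⁶ + n₃ζ⁹ where ζ = e^{iπ/4}.
candidate 1: n = (1, 0, 3, 2) → π⊥ ≈ (+2.41421, -1.58579); max(|x|,|y|,|x±y|/√2) = 2.82843 > 1 ⇒ ∉ W
candidate 2: n = (-3, 1, 2, 2) → π⊥ ≈ (-2.29289, +0.12132); max(|x|,|y|,|x±y|/√2) = 2.29289 > 1 ⇒ ∉ W
candidate 3: n = (1, -3, 1, 1) → π⊥ ≈ (+3.82843, -2.41421); max(|x|,|y|,|x±y|/√2) = 4.41421 > 1 ⇒ ∉ W
candidate 4: n = (-1, 0, -1, 0) → π⊥ ≈ (-1.00000, +1.00000); max(|x|,|y|,|x±y|/√2) = 1.41421 > 1 ⇒ ∉ W
candidate 5: n = (1, 1, -1, 0) → π⊥ ≈ (+0.29289, +1.70711); max(|x|,|y|,|x±y|/√2) = 1.70711 > 1 ⇒ ∉ W
candidate 6: n = (0, 1, -2, 2) → π⊥ ≈ (+0.70711, +4.12132); max(|x|,|y|,|x±y|/√2) = 4.12132 > 1 ⇒ ∉ W
candidate 7: n = (-1, 1, 0, 1) → π⊥ ≈ (-1.00000, +1.41421); max(|x|,|y|,|x±y|/√2) = 1.70711 > 1 ⇒ ∉ W
candidate 8: n = (1, 1, 0, 0) → π⊥ ≈ (+0.29289, +0.70711); max(|x|,|y|,|x±y|/√2) = 0.70711 ≤ 1 ⇒ ∈ W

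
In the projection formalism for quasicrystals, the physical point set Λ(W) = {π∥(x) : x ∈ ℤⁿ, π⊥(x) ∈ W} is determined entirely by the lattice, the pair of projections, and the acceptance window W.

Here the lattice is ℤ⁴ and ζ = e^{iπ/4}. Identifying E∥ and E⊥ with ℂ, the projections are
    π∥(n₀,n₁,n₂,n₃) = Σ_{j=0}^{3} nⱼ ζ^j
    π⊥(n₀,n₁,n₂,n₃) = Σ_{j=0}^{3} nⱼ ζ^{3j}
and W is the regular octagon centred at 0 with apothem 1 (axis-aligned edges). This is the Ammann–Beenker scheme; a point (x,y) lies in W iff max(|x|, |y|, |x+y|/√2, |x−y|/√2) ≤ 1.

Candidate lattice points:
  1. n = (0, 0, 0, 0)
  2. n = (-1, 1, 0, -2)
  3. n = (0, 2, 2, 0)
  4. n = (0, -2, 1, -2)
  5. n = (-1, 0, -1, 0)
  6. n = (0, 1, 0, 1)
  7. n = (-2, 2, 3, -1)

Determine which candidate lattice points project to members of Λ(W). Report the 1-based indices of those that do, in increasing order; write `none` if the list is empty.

1

π⊥(n) = n₀ + n₁ζ³ + n₂ζ⁶ + n₃ζ⁹ where ζ = e^{iπ/4}.
#1 (0, 0, 0, 0): internal (0.000000, 0.000000); octagon support 0.000000 vs apothem 1 → ∈ W
#2 (-1, 1, 0, -2): internal (-3.121320, -0.707107); octagon support 3.121320 vs apothem 1 → ∉ W
#3 (0, 2, 2, 0): internal (-1.414214, -0.585786); octagon support 1.414214 vs apothem 1 → ∉ W
#4 (0, -2, 1, -2): internal (0.000000, -3.828427); octagon support 3.828427 vs apothem 1 → ∉ W
#5 (-1, 0, -1, 0): internal (-1.000000, 1.000000); octagon support 1.414214 vs apothem 1 → ∉ W
#6 (0, 1, 0, 1): internal (0.000000, 1.414214); octagon support 1.414214 vs apothem 1 → ∉ W
#7 (-2, 2, 3, -1): internal (-4.121320, -2.292893); octagon support 4.535534 vs apothem 1 → ∉ W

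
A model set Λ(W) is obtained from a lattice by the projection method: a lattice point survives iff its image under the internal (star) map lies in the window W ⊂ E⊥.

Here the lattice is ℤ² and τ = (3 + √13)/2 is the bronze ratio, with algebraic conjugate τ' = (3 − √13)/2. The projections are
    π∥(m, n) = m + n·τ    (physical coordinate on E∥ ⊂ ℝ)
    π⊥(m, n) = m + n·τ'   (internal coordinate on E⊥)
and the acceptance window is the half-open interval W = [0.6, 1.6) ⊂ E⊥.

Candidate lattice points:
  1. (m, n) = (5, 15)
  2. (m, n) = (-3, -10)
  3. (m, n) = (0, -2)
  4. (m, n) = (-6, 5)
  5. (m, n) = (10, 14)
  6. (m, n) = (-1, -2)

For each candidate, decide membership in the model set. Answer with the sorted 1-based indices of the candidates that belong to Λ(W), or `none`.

Numerically τ ≈ 3.3028 and τ' = −1/τ ≈ -0.3028.
#1 (5,15): internal coord 5 + (15)·τ' = +0.4584; +0.4584 ∉ [0.6, 1.6) → out
#2 (-3,-10): internal coord -3 + (-10)·τ' = +0.0278; +0.0278 ∉ [0.6, 1.6) → out
#3 (0,-2): internal coord 0 + (-2)·τ' = +0.6056; +0.6056 ∈ [0.6, 1.6) → IN Λ
#4 (-6,5): internal coord -6 + (5)·τ' = -7.5139; -7.5139 ∉ [0.6, 1.6) → out
#5 (10,14): internal coord 10 + (14)·τ' = +5.7611; +5.7611 ∉ [0.6, 1.6) → out
#6 (-1,-2): internal coord -1 + (-2)·τ' = -0.3944; -0.3944 ∉ [0.6, 1.6) → out

3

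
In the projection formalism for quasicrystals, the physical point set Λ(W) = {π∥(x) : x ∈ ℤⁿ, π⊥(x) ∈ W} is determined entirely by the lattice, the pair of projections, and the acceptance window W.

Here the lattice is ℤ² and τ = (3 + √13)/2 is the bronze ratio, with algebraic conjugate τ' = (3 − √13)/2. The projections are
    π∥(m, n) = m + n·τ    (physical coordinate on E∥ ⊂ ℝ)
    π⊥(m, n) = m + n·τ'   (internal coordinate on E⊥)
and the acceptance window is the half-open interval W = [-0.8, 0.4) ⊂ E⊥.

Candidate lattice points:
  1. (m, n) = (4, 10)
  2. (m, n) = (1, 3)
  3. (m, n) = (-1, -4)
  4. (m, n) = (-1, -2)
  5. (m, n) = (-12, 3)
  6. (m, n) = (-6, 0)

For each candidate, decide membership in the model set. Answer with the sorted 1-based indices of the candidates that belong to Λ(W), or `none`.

2, 3, 4

Numerically τ ≈ 3.3028 and τ' = −1/τ ≈ -0.3028.
[1] lift (4,10): star map gives 0.9722; window check -0.8 ≤ 0.9722 < 0.4 is false → out
[2] lift (1,3): star map gives 0.0917; window check -0.8 ≤ 0.0917 < 0.4 is true → IN Λ
[3] lift (-1,-4): star map gives 0.2111; window check -0.8 ≤ 0.2111 < 0.4 is true → IN Λ
[4] lift (-1,-2): star map gives -0.3944; window check -0.8 ≤ -0.3944 < 0.4 is true → IN Λ
[5] lift (-12,3): star map gives -12.9083; window check -0.8 ≤ -12.9083 < 0.4 is false → out
[6] lift (-6,0): star map gives -6.0000; window check -0.8 ≤ -6.0000 < 0.4 is false → out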